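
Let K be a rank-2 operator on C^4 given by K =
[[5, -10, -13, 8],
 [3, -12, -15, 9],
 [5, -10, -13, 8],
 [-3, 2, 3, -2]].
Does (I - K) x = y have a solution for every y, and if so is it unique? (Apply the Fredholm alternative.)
(I - K) is invertible (det(I - K) = 21 ≠ 0), so for every y in C^4 the equation (I - K) x = y has a unique solution.

K has rank 2 and factors as K = U V^T = u1 v1^T + u2 v2^T with u1 = (-2, -3, -2, 0), v1 = (2, 2, 2, -1), u2 = (-3, -3, -3, 1), v2 = (-3, 2, 3, -2) (multiplying out reproduces the displayed K). The nonzero eigenvalues of U V^T coincide with those of the 2 x 2 matrix G = V^T U = [[v1·u1, v1·u2], [v2·u1, v2·u2]] = [[-14, -19], [-6, -8]], and by the Sylvester determinant identity det(I_4 - U V^T) = det(I_2 - V^T U) = det([[15, 19], [6, 9]]) = (15)(9) - (19)(6) = 21. (Direct check: I - K =
[[-4, 10, 13, -8],
 [-3, 13, 15, -9],
 [-5, 10, 14, -8],
 [3, -2, -3, 3]]
has determinant 21.) The finite-dimensional Fredholm alternative says: either (I - K) is invertible, or ker(I - K) ≠ {0} and then range(I - K) = ker((I - K)^*)^⊥, with dim ker(I - K) = dim ker((I - K)^*). Since det(I - K) ≠ 0, 1 is not an eigenvalue of K and ker(I - K) = {0}, so we are in the first case: for every y there is a unique x = (I - K)^(-1) y. (Explicitly, by the Woodbury identity, (I - U V^T)^(-1) = I + U (I_2 - G)^(-1) V^T.)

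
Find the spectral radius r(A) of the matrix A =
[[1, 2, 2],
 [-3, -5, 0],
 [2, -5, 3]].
r(A) ≈ 4.6598

The eigenvalues of A are the roots of its characteristic polynomial. With M = A (coefficients from the trace, the sum of principal 2x2 minors, and det A):
  p(λ) = det(λ I - M) = λ^3 + λ^2 - 15λ - 53.
No integer candidate from the rational root theorem (±divisors of 53) is a root, so the roots are irrational. The cubic discriminant is Δ = -47596 < 0, so there is one real root and a complex-conjugate pair. p(4) = -33 and p(5) = 22 have opposite signs, so a root lies in (4, 5); Newton's method refines it to λ ≈ 4.6598. Dividing out (λ - (4.6598)) leaves approximately λ^2 + 5.6598λ + 11.3738. For λ^2 + 5.6598λ + 11.3738 the discriminant is -13.4616. It is negative, so the remaining roots are the complex-conjugate pair λ ≈ -2.8299 ± 1.8345i. Their product equals the constant term, so |λ|^2 ≈ 11.3738 and |λ| ≈ 3.3725.
Thus the eigenvalues (to 4 decimals) are 4.6598 (modulus 4.6598); -2.8299 ± 1.8345i (modulus 3.3725). The spectral radius is the largest modulus: r(A) ≈ 4.6598. (Cross-check: r(A) ≤ ||A||_2 ≈ 7.5717; equality holds whenever A is normal, though it can also hold for some non-normal A.)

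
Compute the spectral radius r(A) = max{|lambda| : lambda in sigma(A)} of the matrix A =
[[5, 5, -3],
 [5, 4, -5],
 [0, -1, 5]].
r(A) ≈ 10.2537

The eigenvalues of A are the roots of its characteristic polynomial. With M = A (coefficients from the trace, the sum of principal 2x2 minors, and det A):
  p(λ) = det(λ I - M) = λ^3 - 14λ^2 + 35λ + 35.
No integer candidate from the rational root theorem (±divisors of 35) is a root, so the roots are irrational. The cubic discriminant is Δ = 110985 > 0, so there are three distinct real roots. p(-1) = -15 and p(0) = 35 have opposite signs, so a root lies in (-1, 0); Newton's method refines it to λ ≈ -0.7578. p(4) = 15 and p(5) = -15 have opposite signs, so a root lies in (4, 5); Newton's method refines it to λ ≈ 4.5041. p(10) = -15 and p(11) = 57 have opposite signs, so a root lies in (10, 11); Newton's method refines it to λ ≈ 10.2537. Check (Vieta): the three roots sum to 14, matching tr M = 14.
Thus the eigenvalues (to 4 decimals) are -0.7578 (modulus 0.7578); 4.5041 (modulus 4.5041); 10.2537 (modulus 10.2537). The spectral radius is the largest modulus: r(A) ≈ 10.2537. (Cross-check: r(A) ≤ ||A||_2 ≈ 11.57; equality holds whenever A is normal, though it can also hold for some non-normal A.)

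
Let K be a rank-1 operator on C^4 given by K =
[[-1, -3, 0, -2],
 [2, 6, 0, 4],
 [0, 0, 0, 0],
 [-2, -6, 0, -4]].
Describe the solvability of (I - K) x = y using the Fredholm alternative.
(I - K) is singular (det(I - K) = 0, i.e. 1 ∈ sigma(K)). (I - K) x = y is solvable iff y ⊥ ker((I - K)^*) = span{(-1, -3, 0, -2)}, i.e. iff -y_1 - 3y_2 - 2y_4 = 0. When solvable, the solutions are x = y + c·(1, -2, 0, 2), c arbitrary (ker(I - K) = span{(1, -2, 0, 2)}, dimension 1).

K has rank 1, so it is an outer product K = u v^T: every row of K is a multiple of one row vector. Reading off the entries, u = (1, -2, 0, 2) and v = (-1, -3, 0, -2) (row i of K equals u_i·v^T). A rank-one matrix u v^T satisfies K u = u (v·u) and kills the (3)-dimensional subspace v^⊥, so its characteristic polynomial is lambda^3 (lambda - v·u) with v·u = tr K = 1. Hence the eigenvalues of I - K are 1 (multiplicity 3) and 1 - (1) = 0, so det(I - K) = 0. (Direct check: I - K =
[[2, 3, 0, 2],
 [-2, -5, 0, -4],
 [0, 0, 1, 0],
 [2, 6, 0, 5]]
has determinant 0.) So 1 is an eigenvalue of K and (I - K) is not invertible. The finite-dimensional Fredholm alternative says: either (I - K) is invertible, or ker(I - K) ≠ {0} and then range(I - K) = ker((I - K)^*)^⊥, with dim ker(I - K) = dim ker((I - K)^*). We are in the second case, so we need both kernels. Kernel of I - K: (I - K) u = u - u (v·u) = u - u = 0, so ker(I - K) = span{u} = span{(1, -2, 0, 2)} (it is exactly 1-dimensional because rank(I - K) = 3). Kernel of the adjoint: K is real, so (I - K)^* = I - K^T = I - v u^T, and (I - v u^T) v = v - v (u·v) = 0; hence ker((I - K)^*) = span{v} = span{(-1, -3, 0, -2)}. Therefore (I - K) x = y is solvable iff <y, v> = 0, i.e. iff -y_1 - 3y_2 - 2y_4 = 0. When this holds, K y = u (v·y) = 0, so (I - K) y = y and x = y is a particular solution; the full solution set is the line x = y + c·u = y + c·(1, -2, 0, 2), c ∈ C.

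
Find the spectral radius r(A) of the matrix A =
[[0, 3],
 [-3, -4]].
r(A) = 3

The eigenvalues of A are the roots of its characteristic polynomial. With M = A (coefficients from the trace and determinant):
  p(λ) = det(λ I - M) = λ^2 + 4λ + 9.
For λ^2 + 4λ + 9 the discriminant is -20. It is negative, so the roots are the complex-conjugate pair λ = -2 ± (sqrt(20)/2) i ≈ -2 ± 2.2361i. For a conjugate pair the product of the roots equals the constant term, so |λ|^2 = 9 and |λ| = sqrt(9) = 3.
Thus the eigenvalues (to 4 decimals) are -2 ± 2.2361i (modulus 3). The spectral radius is the largest modulus: r(A) = 3. (Cross-check: r(A) ≤ ||A||_2 ≈ 5.6056; equality holds whenever A is normal, though it can also hold for some non-normal A.)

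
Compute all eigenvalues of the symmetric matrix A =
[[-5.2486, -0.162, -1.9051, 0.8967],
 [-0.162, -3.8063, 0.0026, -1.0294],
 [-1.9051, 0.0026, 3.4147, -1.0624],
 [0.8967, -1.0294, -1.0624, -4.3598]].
sigma(A) ≈ {-6, -5, -3, 4}

A is real symmetric, so its spectrum consists of real eigenvalues. Expanding the characteristic polynomial of the displayed matrix gives
  det(λ I - A) = p(λ) = λ^4 + (10)λ^3 + (7)λ^2 + (-162)λ + (-360.0026).
Solving p(λ) = 0 yields eigenvalues ≈ -6, -5, -3, 4. (A is shown rounded to 4 decimals, so these recover the underlying integer eigenvalues to within that precision.)
Verification: the trace of A = -10 equals the sum of eigenvalues -10, and det(A) ≈ -360.0026 matches the eigenvalue product -360.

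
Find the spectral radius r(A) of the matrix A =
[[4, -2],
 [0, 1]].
r(A) = 4

The eigenvalues of A are the roots of its characteristic polynomial. With M = A (coefficients from the trace and determinant):
  p(λ) = det(λ I - M) = λ^2 - 5λ + 4.
For λ^2 - 5λ + 4 the discriminant is 9. It is a perfect square (3^2), so the roots are rational: λ = (5 ± 3)/2 = 4, 1.
Thus the eigenvalues (to 4 decimals) are 4 (modulus 4); 1 (modulus 1). The spectral radius is the largest modulus: r(A) = 4. (Cross-check: r(A) ≤ ||A||_2 ≈ 4.4954; equality holds whenever A is normal, though it can also hold for some non-normal A.)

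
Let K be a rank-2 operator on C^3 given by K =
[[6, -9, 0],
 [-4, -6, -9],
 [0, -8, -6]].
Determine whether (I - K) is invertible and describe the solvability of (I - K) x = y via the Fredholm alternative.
(I - K) is invertible (det(I - K) = -137 ≠ 0), so for every y in C^3 the equation (I - K) x = y has a unique solution.

K has rank 2 and factors as K = U V^T = u1 v1^T + u2 v2^T with u1 = (3, 1, 2), v1 = (2, -3, 0), u2 = (0, -3, -2), v2 = (2, 1, 3) (multiplying out reproduces the displayed K). The nonzero eigenvalues of U V^T coincide with those of the 2 x 2 matrix G = V^T U = [[v1·u1, v1·u2], [v2·u1, v2·u2]] = [[3, 9], [13, -9]], and by the Sylvester determinant identity det(I_3 - U V^T) = det(I_2 - V^T U) = det([[-2, -9], [-13, 10]]) = (-2)(10) - (-9)(-13) = -137. (Direct check: I - K =
[[-5, 9, 0],
 [4, 7, 9],
 [0, 8, 7]]
has determinant -137.) The finite-dimensional Fredholm alternative says: either (I - K) is invertible, or ker(I - K) ≠ {0} and then range(I - K) = ker((I - K)^*)^⊥, with dim ker(I - K) = dim ker((I - K)^*). Since det(I - K) ≠ 0, 1 is not an eigenvalue of K and ker(I - K) = {0}, so we are in the first case: for every y there is a unique x = (I - K)^(-1) y. (Explicitly, by the Woodbury identity, (I - U V^T)^(-1) = I + U (I_2 - G)^(-1) V^T.)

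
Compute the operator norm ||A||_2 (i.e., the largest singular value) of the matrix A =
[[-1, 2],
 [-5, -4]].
||A||_2 = sqrt((46 + sqrt(1332))/2) ≈ 6.4225 (= sqrt(largest eigenvalue of A^T A))

||A||_2 = sigma_max(A) = sqrt(lambda_max(A^T A)). Form the symmetric matrix M = A^T A =
[[26, 18],
 [18, 20]].
Its characteristic polynomial (trace, determinant of M give the coefficients) is
  p(λ) = det(λ I - M) = λ^2 - 46λ + 196.
For λ^2 - 46λ + 196 the discriminant is 1332. It is nonnegative but not a perfect square, so the roots are real and irrational: λ = (46 ± sqrt(1332))/2 ≈ 41.2483, 4.7517.
So the eigenvalues of A^T A are ≈ 4.7517, 41.2483 (all ≥ 0, as they must be for A^T A). The largest is λ_max = (46 + sqrt(1332))/2 ≈ 41.2483, hence ||A||_2 = sqrt(λ_max) = sqrt((46 + sqrt(1332))/2) ≈ 6.4225.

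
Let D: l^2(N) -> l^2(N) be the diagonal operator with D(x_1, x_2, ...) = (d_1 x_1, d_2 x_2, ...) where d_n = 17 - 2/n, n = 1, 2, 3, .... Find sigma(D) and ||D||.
sigma(D) = {17 - 2/n : n ≥ 1} ∪ {17}; ||D|| = 17

A bounded diagonal operator on l^2 with diagonal entries d_n has spectrum equal to the closure of {d_n : n ≥ 1}: every d_n is an eigenvalue (with eigenvector e_n), so {d_n} ⊂ sigma(D); the spectrum is closed, so its closure is too; and for lambda not in the closure, (D - lambda I) has bounded inverse (the diagonal entries 1/(d_n - lambda) are bounded). For our sequence d_n = 17 - 2/n, n = 1, 2, 3, ...:
  - {d_n} = {17 - 2/n : n ≥ 1}; the only limit point is 17
  - closure = {17 - 2/n : n ≥ 1} ∪ {17}
For the norm: a diagonal operator has ||D|| = sup_n |d_n|. Here d_n = 17 - 2/n increases monotonically from d_1 = 15 toward 17, with all terms in [15, 17); so sup_n |d_n| = 17 (the supremum is the limit, not attained). So ||D|| = 17.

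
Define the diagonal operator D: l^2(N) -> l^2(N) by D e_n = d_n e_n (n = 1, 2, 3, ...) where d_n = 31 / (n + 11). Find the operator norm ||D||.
||D|| = 31/12 (attained at n = 1)

For D diagonal, ||D|| = sup_n |d_n| = sup_n 31/(n + 11). This is positive and strictly decreasing in n, so the supremum is attained at n = 1: d_1 = 31/(1 + 11) = 31/12. Hence ||D|| = 31/12.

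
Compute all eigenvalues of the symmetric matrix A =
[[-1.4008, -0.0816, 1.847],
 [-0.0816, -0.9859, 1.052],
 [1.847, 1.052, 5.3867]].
sigma(A) ≈ {-2, -1, 6}

A is real symmetric, so its spectrum consists of real eigenvalues. Expanding the characteristic polynomial of the displayed matrix gives
  det(λ I - A) = p(λ) = λ^3 + (-3)λ^2 + (-16)λ + (-12).
Solving p(λ) = 0 yields eigenvalues ≈ -2, -1, 6. (A is shown rounded to 4 decimals, so these recover the underlying integer eigenvalues to within that precision.)
Verification: the trace of A = 3 equals the sum of eigenvalues 3, and det(A) ≈ 11.9999 matches the eigenvalue product 12.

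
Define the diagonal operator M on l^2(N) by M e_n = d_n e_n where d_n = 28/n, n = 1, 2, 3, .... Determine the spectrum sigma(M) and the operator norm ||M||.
sigma(M) = {28/n : n ≥ 1} ∪ {0}; ||M|| = 28

A bounded diagonal operator on l^2 with diagonal entries d_n has spectrum equal to the closure of {d_n : n ≥ 1}: every d_n is an eigenvalue (with eigenvector e_n), so {d_n} ⊂ sigma(M); the spectrum is closed, so its closure is too; and for lambda not in the closure, (M - lambda I) has bounded inverse (the diagonal entries 1/(d_n - lambda) are bounded). For our sequence d_n = 28/n, n = 1, 2, 3, ...:
  - {d_n} = {28/n : n ≥ 1}; the only limit point is 0
  - closure = {28/n : n ≥ 1} ∪ {0}
For the norm: a diagonal operator has ||M|| = sup_n |d_n|. Here d_n = 28/n is positive and decreasing, so sup_n |d_n| = d_1 = 28. So ||M|| = 28.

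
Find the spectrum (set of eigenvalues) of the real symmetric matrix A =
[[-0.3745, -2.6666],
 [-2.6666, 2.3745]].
sigma(A) ≈ {-2, 4}

A is real symmetric, so its spectrum consists of real eigenvalues. Expanding the characteristic polynomial of the displayed matrix gives
  det(λ I - A) = p(λ) = λ^2 + (-2)λ + (-8).
Solving p(λ) = 0 yields eigenvalues ≈ -2, 4. (A is shown rounded to 4 decimals, so these recover the underlying integer eigenvalues to within that precision.)
Verification: the trace of A = 2 equals the sum of eigenvalues 2, and det(A) ≈ -8.0000 matches the eigenvalue product -8.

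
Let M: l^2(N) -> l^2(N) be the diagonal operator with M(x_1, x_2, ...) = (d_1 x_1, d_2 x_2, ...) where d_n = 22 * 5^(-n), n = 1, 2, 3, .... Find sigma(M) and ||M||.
sigma(M) = {22 * 5^(-n) : n ≥ 1} ∪ {0}; ||M|| = 22/5

A bounded diagonal operator on l^2 with diagonal entries d_n has spectrum equal to the closure of {d_n : n ≥ 1}: every d_n is an eigenvalue (with eigenvector e_n), so {d_n} ⊂ sigma(M); the spectrum is closed, so its closure is too; and for lambda not in the closure, (M - lambda I) has bounded inverse (the diagonal entries 1/(d_n - lambda) are bounded). For our sequence d_n = 22 * 5^(-n), n = 1, 2, 3, ...:
  - {d_n} = {22 * 5^(-n) : n ≥ 1}; the only limit point is 0
  - closure = {22 * 5^(-n) : n ≥ 1} ∪ {0}
For the norm: a diagonal operator has ||M|| = sup_n |d_n|. Here d_n = 22 * 5^(-n) is positive and decreasing, so sup_n |d_n| = d_1 = 22/5. So ||M|| = 22/5.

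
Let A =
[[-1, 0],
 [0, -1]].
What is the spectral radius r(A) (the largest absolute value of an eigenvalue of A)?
r(A) = 1

The eigenvalues of A are the roots of its characteristic polynomial. With M = A (coefficients from the trace and determinant):
  p(λ) = det(λ I - M) = λ^2 + 2λ + 1.
For λ^2 + 2λ + 1 the discriminant is 0. It is a perfect square (0^2), so the roots are rational: λ = (-2 ± 0)/2 = -1, -1.
Thus the eigenvalues (to 4 decimals) are -1 (modulus 1). The spectral radius is the largest modulus: r(A) = 1. (Cross-check: r(A) ≤ ||A||_2 ≈ 1; equality holds whenever A is normal, though it can also hold for some non-normal A.)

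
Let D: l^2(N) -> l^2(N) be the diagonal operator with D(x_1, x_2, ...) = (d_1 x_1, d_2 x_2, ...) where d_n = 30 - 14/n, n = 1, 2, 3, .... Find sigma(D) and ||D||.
sigma(D) = {30 - 14/n : n ≥ 1} ∪ {30}; ||D|| = 30

A bounded diagonal operator on l^2 with diagonal entries d_n has spectrum equal to the closure of {d_n : n ≥ 1}: every d_n is an eigenvalue (with eigenvector e_n), so {d_n} ⊂ sigma(D); the spectrum is closed, so its closure is too; and for lambda not in the closure, (D - lambda I) has bounded inverse (the diagonal entries 1/(d_n - lambda) are bounded). For our sequence d_n = 30 - 14/n, n = 1, 2, 3, ...:
  - {d_n} = {30 - 14/n : n ≥ 1}; the only limit point is 30
  - closure = {30 - 14/n : n ≥ 1} ∪ {30}
For the norm: a diagonal operator has ||D|| = sup_n |d_n|. Here d_n = 30 - 14/n increases monotonically from d_1 = 16 toward 30, with all terms in [16, 30); so sup_n |d_n| = 30 (the supremum is the limit, not attained). So ||D|| = 30.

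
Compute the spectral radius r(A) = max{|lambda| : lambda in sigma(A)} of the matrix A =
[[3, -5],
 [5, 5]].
r(A) = sqrt(40) ≈ 6.3246

The eigenvalues of A are the roots of its characteristic polynomial. With M = A (coefficients from the trace and determinant):
  p(λ) = det(λ I - M) = λ^2 - 8λ + 40.
For λ^2 - 8λ + 40 the discriminant is -96. It is negative, so the roots are the complex-conjugate pair λ = 4 ± (sqrt(96)/2) i ≈ 4 ± 4.899i. For a conjugate pair the product of the roots equals the constant term, so |λ|^2 = 40 and |λ| = sqrt(40) ≈ 6.3246.
Thus the eigenvalues (to 4 decimals) are 4 ± 4.899i (modulus 6.3246). The spectral radius is the largest modulus: r(A) = sqrt(40) ≈ 6.3246. (Cross-check: r(A) ≤ ||A||_2 ≈ 7.4031; equality holds whenever A is normal, though it can also hold for some non-normal A.)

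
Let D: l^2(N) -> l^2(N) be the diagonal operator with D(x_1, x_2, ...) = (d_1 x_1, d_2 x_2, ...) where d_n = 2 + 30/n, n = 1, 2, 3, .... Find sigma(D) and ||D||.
sigma(D) = {2 + 30/n : n ≥ 1} ∪ {2}; ||D|| = 32

A bounded diagonal operator on l^2 with diagonal entries d_n has spectrum equal to the closure of {d_n : n ≥ 1}: every d_n is an eigenvalue (with eigenvector e_n), so {d_n} ⊂ sigma(D); the spectrum is closed, so its closure is too; and for lambda not in the closure, (D - lambda I) has bounded inverse (the diagonal entries 1/(d_n - lambda) are bounded). For our sequence d_n = 2 + 30/n, n = 1, 2, 3, ...:
  - {d_n} = {2 + 30/n : n ≥ 1}; the only limit point is 2
  - closure = {2 + 30/n : n ≥ 1} ∪ {2}
For the norm: a diagonal operator has ||D|| = sup_n |d_n|. Here d_n = 2 + 30/n is positive and decreasing, so sup_n |d_n| = d_1 = 2 + 30 = 32. So ||D|| = 32.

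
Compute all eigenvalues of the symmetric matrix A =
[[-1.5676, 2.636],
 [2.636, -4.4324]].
sigma(A) ≈ {-6, 0}

A is real symmetric, so its spectrum consists of real eigenvalues. Expanding the characteristic polynomial of the displayed matrix gives
  det(λ I - A) = p(λ) = λ^2 + (6)λ + (0).
Solving p(λ) = 0 yields eigenvalues ≈ -6, 0. (A is shown rounded to 4 decimals, so these recover the underlying integer eigenvalues to within that precision.)
Verification: the trace of A = -6 equals the sum of eigenvalues -6, and det(A) ≈ -0.0003 matches the eigenvalue product 0.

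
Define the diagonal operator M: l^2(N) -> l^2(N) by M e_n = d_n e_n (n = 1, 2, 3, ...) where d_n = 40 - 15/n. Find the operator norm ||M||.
||M|| = 40

For a diagonal operator on l^2 with entries d_n, ||M|| = sup_n |d_n|. Here d_1 = 25, d_2 = 65/2, ..., and d_n = 40 - 15/n increases monotonically toward 40. All terms lie in [25, 40), so |d_n| = d_n and the supremum is the limit 40, which is not attained by any individual d_n. Hence ||M|| = 40.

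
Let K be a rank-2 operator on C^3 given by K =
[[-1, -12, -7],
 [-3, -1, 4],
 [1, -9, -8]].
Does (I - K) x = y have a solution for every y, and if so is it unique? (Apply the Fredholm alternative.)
(I - K) is invertible (det(I - K) = 35 ≠ 0), so for every y in C^3 the equation (I - K) x = y has a unique solution.

K has rank 2 and factors as K = U V^T = u1 v1^T + u2 v2^T with u1 = (3, -1, 3), v1 = (1, -2, -3), u2 = (2, 1, 1), v2 = (-2, -3, 1) (multiplying out reproduces the displayed K). The nonzero eigenvalues of U V^T coincide with those of the 2 x 2 matrix G = V^T U = [[v1·u1, v1·u2], [v2·u1, v2·u2]] = [[-4, -3], [0, -6]], and by the Sylvester determinant identity det(I_3 - U V^T) = det(I_2 - V^T U) = det([[5, 3], [0, 7]]) = (5)(7) - (3)(0) = 35. (Direct check: I - K =
[[2, 12, 7],
 [3, 2, -4],
 [-1, 9, 9]]
has determinant 35.) The finite-dimensional Fredholm alternative says: either (I - K) is invertible, or ker(I - K) ≠ {0} and then range(I - K) = ker((I - K)^*)^⊥, with dim ker(I - K) = dim ker((I - K)^*). Since det(I - K) ≠ 0, 1 is not an eigenvalue of K and ker(I - K) = {0}, so we are in the first case: for every y there is a unique x = (I - K)^(-1) y. (Explicitly, by the Woodbury identity, (I - U V^T)^(-1) = I + U (I_2 - G)^(-1) V^T.)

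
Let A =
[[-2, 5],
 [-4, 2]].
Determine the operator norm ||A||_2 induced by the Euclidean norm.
||A||_2 = sqrt((49 + sqrt(1377))/2) ≈ 6.5616 (= sqrt(largest eigenvalue of A^T A))

||A||_2 = sigma_max(A) = sqrt(lambda_max(A^T A)). Form the symmetric matrix M = A^T A =
[[20, -18],
 [-18, 29]].
Its characteristic polynomial (trace, determinant of M give the coefficients) is
  p(λ) = det(λ I - M) = λ^2 - 49λ + 256.
For λ^2 - 49λ + 256 the discriminant is 1377. It is nonnegative but not a perfect square, so the roots are real and irrational: λ = (49 ± sqrt(1377))/2 ≈ 43.054, 5.946.
So the eigenvalues of A^T A are ≈ 5.946, 43.054 (all ≥ 0, as they must be for A^T A). The largest is λ_max = (49 + sqrt(1377))/2 ≈ 43.054, hence ||A||_2 = sqrt(λ_max) = sqrt((49 + sqrt(1377))/2) ≈ 6.5616.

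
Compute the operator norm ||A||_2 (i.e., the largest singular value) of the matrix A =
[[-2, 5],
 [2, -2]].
||A||_2 = 6 (= sqrt(largest eigenvalue of A^T A))

||A||_2 = sigma_max(A) = sqrt(lambda_max(A^T A)). Form the symmetric matrix M = A^T A =
[[8, -14],
 [-14, 29]].
Its characteristic polynomial (trace, determinant of M give the coefficients) is
  p(λ) = det(λ I - M) = λ^2 - 37λ + 36.
For λ^2 - 37λ + 36 the discriminant is 1225. It is a perfect square (35^2), so the roots are rational: λ = (37 ± 35)/2 = 36, 1.
So the eigenvalues of A^T A are ≈ 1, 36 (all ≥ 0, as they must be for A^T A). The largest is λ_max = 36, hence ||A||_2 = sqrt(λ_max) = 6.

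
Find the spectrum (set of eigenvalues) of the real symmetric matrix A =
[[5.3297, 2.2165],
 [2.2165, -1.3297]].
sigma(A) ≈ {-2, 6}

A is real symmetric, so its spectrum consists of real eigenvalues. Expanding the characteristic polynomial of the displayed matrix gives
  det(λ I - A) = p(λ) = λ^2 + (-4)λ + (-12).
Solving p(λ) = 0 yields eigenvalues ≈ -2, 6. (A is shown rounded to 4 decimals, so these recover the underlying integer eigenvalues to within that precision.)
Verification: the trace of A = 4 equals the sum of eigenvalues 4, and det(A) ≈ -11.9998 matches the eigenvalue product -12.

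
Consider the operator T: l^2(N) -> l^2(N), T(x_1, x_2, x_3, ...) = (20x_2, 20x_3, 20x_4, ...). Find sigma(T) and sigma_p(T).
sigma(T) = closed disk {z in C : |z| ≤ 20}; sigma_p(T) = open disk {z in C : |z| < 20}

Note T = 20·V where V is the unit left shift (V x)_k = x_{k+1}; so sigma(T) = 20·sigma(V) and ||T|| = 20||V||. ||T x||^2 = 400sum_{k≥2} |x_k|^2 ≤ 400||x||^2, with equality on {x : x_1 = 0}, so ||T|| = 20. For any lambda with |lambda| < 20, set r = lambda/20 (|r| < 1); the vector x = (1, r, r^2, ...) is in l^2 and satisfies T x = 20(r, r^2, ...) = lambda x, so lambda is an eigenvalue. On the boundary |lambda| = 20 the geometric series diverges, so no l^2 eigenvector exists, but these lambda lie in the approximate point spectrum. Hence sigma(T) is the closed disk of radius 20 and sigma_p(T) is the open disk.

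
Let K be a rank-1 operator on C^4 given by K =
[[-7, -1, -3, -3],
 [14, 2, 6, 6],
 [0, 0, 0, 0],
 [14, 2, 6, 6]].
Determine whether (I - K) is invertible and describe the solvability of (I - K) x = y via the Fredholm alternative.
(I - K) is singular (det(I - K) = 0, i.e. 1 ∈ sigma(K)). (I - K) x = y is solvable iff y ⊥ ker((I - K)^*) = span{(-7, -1, -3, -3)}, i.e. iff -7y_1 - y_2 - 3y_3 - 3y_4 = 0. When solvable, the solutions are x = y + c·(1, -2, 0, -2), c arbitrary (ker(I - K) = span{(1, -2, 0, -2)}, dimension 1).

K has rank 1, so it is an outer product K = u v^T: every row of K is a multiple of one row vector. Reading off the entries, u = (1, -2, 0, -2) and v = (-7, -1, -3, -3) (row i of K equals u_i·v^T). A rank-one matrix u v^T satisfies K u = u (v·u) and kills the (3)-dimensional subspace v^⊥, so its characteristic polynomial is lambda^3 (lambda - v·u) with v·u = tr K = 1. Hence the eigenvalues of I - K are 1 (multiplicity 3) and 1 - (1) = 0, so det(I - K) = 0. (Direct check: I - K =
[[8, 1, 3, 3],
 [-14, -1, -6, -6],
 [0, 0, 1, 0],
 [-14, -2, -6, -5]]
has determinant 0.) So 1 is an eigenvalue of K and (I - K) is not invertible. The finite-dimensional Fredholm alternative says: either (I - K) is invertible, or ker(I - K) ≠ {0} and then range(I - K) = ker((I - K)^*)^⊥, with dim ker(I - K) = dim ker((I - K)^*). We are in the second case, so we need both kernels. Kernel of I - K: (I - K) u = u - u (v·u) = u - u = 0, so ker(I - K) = span{u} = span{(1, -2, 0, -2)} (it is exactly 1-dimensional because rank(I - K) = 3). Kernel of the adjoint: K is real, so (I - K)^* = I - K^T = I - v u^T, and (I - v u^T) v = v - v (u·v) = 0; hence ker((I - K)^*) = span{v} = span{(-7, -1, -3, -3)}. Therefore (I - K) x = y is solvable iff <y, v> = 0, i.e. iff -7y_1 - y_2 - 3y_3 - 3y_4 = 0. When this holds, K y = u (v·y) = 0, so (I - K) y = y and x = y is a particular solution; the full solution set is the line x = y + c·u = y + c·(1, -2, 0, -2), c ∈ C.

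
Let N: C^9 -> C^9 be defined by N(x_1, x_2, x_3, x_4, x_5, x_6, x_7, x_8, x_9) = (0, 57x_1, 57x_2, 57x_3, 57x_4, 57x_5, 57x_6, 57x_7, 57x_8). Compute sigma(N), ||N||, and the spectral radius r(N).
sigma(N) = {0}; ||N|| = 57; r(N) = 0. (N is nilpotent with N^9 = 0.)

On C^9, N is a strictly lower-triangular matrix with 57 on the subdiagonal and zeros elsewhere, so its characteristic polynomial is lambda^9 and every eigenvalue is 0: sigma(N) = {0}. For the operator norm, N e_i = 57e_{i+1} for i = 1, ..., 8 and N e_9 = 0, so the singular values of N are 57 (with multiplicity 8) and 0; hence ||N|| = 57. The spectral radius r(N) = max|lambda| = 0. Note ||N|| > r(N) — characteristic of non-normal nilpotent operators. Indeed N^9 = 0.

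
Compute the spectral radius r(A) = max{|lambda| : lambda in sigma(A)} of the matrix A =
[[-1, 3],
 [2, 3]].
r(A) = (2 + sqrt(40))/2 ≈ 4.1623

The eigenvalues of A are the roots of its characteristic polynomial. With M = A (coefficients from the trace and determinant):
  p(λ) = det(λ I - M) = λ^2 - 2λ - 9.
For λ^2 - 2λ - 9 the discriminant is 40. It is nonnegative but not a perfect square, so the roots are real and irrational: λ = (2 ± sqrt(40))/2 ≈ 4.1623, -2.1623.
Thus the eigenvalues (to 4 decimals) are 4.1623 (modulus 4.1623); -2.1623 (modulus 2.1623). The spectral radius is the largest modulus: r(A) = (2 + sqrt(40))/2 ≈ 4.1623. (Cross-check: r(A) ≤ ||A||_2 ≈ 4.3196; equality holds whenever A is normal, though it can also hold for some non-normal A.)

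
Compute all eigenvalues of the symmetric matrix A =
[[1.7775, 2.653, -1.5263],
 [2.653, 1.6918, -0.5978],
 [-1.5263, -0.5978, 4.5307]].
sigma(A) ≈ {-1, 3, 6}

A is real symmetric, so its spectrum consists of real eigenvalues. Expanding the characteristic polynomial of the displayed matrix gives
  det(λ I - A) = p(λ) = λ^3 + (-8)λ^2 + (9)λ + (18).
Solving p(λ) = 0 yields eigenvalues ≈ -1, 3, 6. (A is shown rounded to 4 decimals, so these recover the underlying integer eigenvalues to within that precision.)
Verification: the trace of A = 8 equals the sum of eigenvalues 8, and det(A) ≈ -17.9994 matches the eigenvalue product -18.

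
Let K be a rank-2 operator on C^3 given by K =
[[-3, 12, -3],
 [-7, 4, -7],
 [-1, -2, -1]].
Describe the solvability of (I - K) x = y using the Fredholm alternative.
(I - K) is invertible (det(I - K) = 55 ≠ 0), so for every y in C^3 the equation (I - K) x = y has a unique solution.

K has rank 2 and factors as K = U V^T = u1 v1^T + u2 v2^T with u1 = (-3, 1, 1), v1 = (-1, -2, -1), u2 = (3, 3, 0), v2 = (-2, 2, -2) (multiplying out reproduces the displayed K). The nonzero eigenvalues of U V^T coincide with those of the 2 x 2 matrix G = V^T U = [[v1·u1, v1·u2], [v2·u1, v2·u2]] = [[0, -9], [6, 0]], and by the Sylvester determinant identity det(I_3 - U V^T) = det(I_2 - V^T U) = det([[1, 9], [-6, 1]]) = (1)(1) - (9)(-6) = 55. (Direct check: I - K =
[[4, -12, 3],
 [7, -3, 7],
 [1, 2, 2]]
has determinant 55.) The finite-dimensional Fredholm alternative says: either (I - K) is invertible, or ker(I - K) ≠ {0} and then range(I - K) = ker((I - K)^*)^⊥, with dim ker(I - K) = dim ker((I - K)^*). Since det(I - K) ≠ 0, 1 is not an eigenvalue of K and ker(I - K) = {0}, so we are in the first case: for every y there is a unique x = (I - K)^(-1) y. (Explicitly, by the Woodbury identity, (I - U V^T)^(-1) = I + U (I_2 - G)^(-1) V^T.)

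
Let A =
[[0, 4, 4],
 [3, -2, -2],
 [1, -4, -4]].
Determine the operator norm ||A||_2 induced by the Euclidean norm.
||A||_2 = sqrt((82 + sqrt(4644))/2) ≈ 8.6645 (= sqrt(largest eigenvalue of A^T A))

||A||_2 = sigma_max(A) = sqrt(lambda_max(A^T A)). Form the symmetric matrix M = A^T A =
[[10, -10, -10],
 [-10, 36, 36],
 [-10, 36, 36]].
Its characteristic polynomial (trace, sum of principal 2x2 minors, determinant of M give the coefficients) is
  p(λ) = det(λ I - M) = λ^3 - 82λ^2 + 520λ.
The constant term is 0, so λ = 0 is a root. Dividing out λ leaves p(λ) = λ(λ^2 - 82λ + 520). For λ^2 - 82λ + 520 the discriminant is 4644. It is nonnegative but not a perfect square, so the roots are real and irrational: λ = (82 ± sqrt(4644))/2 ≈ 75.0735, 6.9265.
So the eigenvalues of A^T A are ≈ 0, 6.9265, 75.0735 (all ≥ 0, as they must be for A^T A). The largest is λ_max = (82 + sqrt(4644))/2 ≈ 75.0735, hence ||A||_2 = sqrt(λ_max) = sqrt((82 + sqrt(4644))/2) ≈ 8.6645.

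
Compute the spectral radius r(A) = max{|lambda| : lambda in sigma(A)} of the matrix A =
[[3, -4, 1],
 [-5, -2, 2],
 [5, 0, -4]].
r(A) = (1 + sqrt(149))/2 ≈ 6.6033

The eigenvalues of A are the roots of its characteristic polynomial. With M = A (coefficients from the trace, the sum of principal 2x2 minors, and det A):
  p(λ) = det(λ I - M) = λ^3 + 3λ^2 - 35λ - 74.
By the rational root theorem any rational root is an integer divisor of 74. Testing λ = -2: p(-2) = -8 + 12 + 70 - 74 = 0, so λ = -2 is a root. Dividing out (λ + 2) leaves p(λ) = (λ + 2)(λ^2 + λ - 37). For λ^2 + λ - 37 the discriminant is 149. It is nonnegative but not a perfect square, so the roots are real and irrational: λ = (-1 ± sqrt(149))/2 ≈ 5.6033, -6.6033.
Thus the eigenvalues (to 4 decimals) are 5.6033 (modulus 5.6033); -6.6033 (modulus 6.6033); -2 (modulus 2). The spectral radius is the largest modulus: r(A) = (1 + sqrt(149))/2 ≈ 6.6033. (Cross-check: r(A) ≤ ||A||_2 ≈ 8.549; equality holds whenever A is normal, though it can also hold for some non-normal A.)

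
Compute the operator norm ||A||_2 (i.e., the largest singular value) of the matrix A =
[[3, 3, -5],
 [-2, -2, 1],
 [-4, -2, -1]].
||A||_2 ≈ 7.5745 (= sqrt(largest eigenvalue of A^T A))

||A||_2 = sigma_max(A) = sqrt(lambda_max(A^T A)). Form the symmetric matrix M = A^T A =
[[29, 21, -13],
 [21, 17, -15],
 [-13, -15, 27]].
Its characteristic polynomial (trace, sum of principal 2x2 minors, determinant of M give the coefficients) is
  p(λ) = det(λ I - M) = λ^3 - 73λ^2 + 900λ - 196.
No integer candidate from the rational root theorem (±divisors of 196) is a root, so the roots are irrational. The cubic discriminant is Δ = 1326253040 > 0, so there are three distinct real roots. p(0) = -196 and p(1) = 632 have opposite signs, so a root lies in (0, 1); Newton's method refines it to λ ≈ 0.2218. p(15) = 254 and p(16) = -388 have opposite signs, so a root lies in (15, 16); Newton's method refines it to λ ≈ 15.4056. p(57) = -880 and p(58) = 1544 have opposite signs, so a root lies in (57, 58); Newton's method refines it to λ ≈ 57.3726. Check (Vieta): the three roots sum to 73, matching tr M = 73.
So the eigenvalues of A^T A are ≈ 0.2218, 15.4056, 57.3726 (all ≥ 0, as they must be for A^T A). The largest is λ_max ≈ 57.3726, hence ||A||_2 = sqrt(λ_max) ≈ 7.5745.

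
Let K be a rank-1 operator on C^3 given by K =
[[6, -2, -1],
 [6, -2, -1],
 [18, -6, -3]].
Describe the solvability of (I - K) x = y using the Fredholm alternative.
(I - K) is singular (det(I - K) = 0, i.e. 1 ∈ sigma(K)). (I - K) x = y is solvable iff y ⊥ ker((I - K)^*) = span{(6, -2, -1)}, i.e. iff 6y_1 - 2y_2 - y_3 = 0. When solvable, the solutions are x = y + c·(1, 1, 3), c arbitrary (ker(I - K) = span{(1, 1, 3)}, dimension 1).

K has rank 1, so it is an outer product K = u v^T: every row of K is a multiple of one row vector. Reading off the entries, u = (1, 1, 3) and v = (6, -2, -1) (row i of K equals u_i·v^T). A rank-one matrix u v^T satisfies K u = u (v·u) and kills the (2)-dimensional subspace v^⊥, so its characteristic polynomial is lambda^2 (lambda - v·u) with v·u = tr K = 1. Hence the eigenvalues of I - K are 1 (multiplicity 2) and 1 - (1) = 0, so det(I - K) = 0. (Direct check: I - K =
[[-5, 2, 1],
 [-6, 3, 1],
 [-18, 6, 4]]
has determinant 0.) So 1 is an eigenvalue of K and (I - K) is not invertible. The finite-dimensional Fredholm alternative says: either (I - K) is invertible, or ker(I - K) ≠ {0} and then range(I - K) = ker((I - K)^*)^⊥, with dim ker(I - K) = dim ker((I - K)^*). We are in the second case, so we need both kernels. Kernel of I - K: (I - K) u = u - u (v·u) = u - u = 0, so ker(I - K) = span{u} = span{(1, 1, 3)} (it is exactly 1-dimensional because rank(I - K) = 2). Kernel of the adjoint: K is real, so (I - K)^* = I - K^T = I - v u^T, and (I - v u^T) v = v - v (u·v) = 0; hence ker((I - K)^*) = span{v} = span{(6, -2, -1)}. Therefore (I - K) x = y is solvable iff <y, v> = 0, i.e. iff 6y_1 - 2y_2 - y_3 = 0. When this holds, K y = u (v·y) = 0, so (I - K) y = y and x = y is a particular solution; the full solution set is the line x = y + c·u = y + c·(1, 1, 3), c ∈ C.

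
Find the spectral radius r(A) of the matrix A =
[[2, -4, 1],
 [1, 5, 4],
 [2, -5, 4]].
r(A) ≈ 7.0865

The eigenvalues of A are the roots of its characteristic polynomial. With M = A (coefficients from the trace, the sum of principal 2x2 minors, and det A):
  p(λ) = det(λ I - M) = λ^3 - 11λ^2 + 60λ - 49.
No integer candidate from the rational root theorem (±divisors of 49) is a root, so the roots are irrational. The cubic discriminant is Δ = -171983 < 0, so there is one real root and a complex-conjugate pair. p(0) = -49 and p(1) = 1 have opposite signs, so a root lies in (0, 1); Newton's method refines it to λ ≈ 0.9757. Dividing out (λ - (0.9757)) leaves approximately λ^2 - 10.0243λ + 50.2191. For λ^2 - 10.0243λ + 50.2191 the discriminant is -100.3902. It is negative, so the remaining roots are the complex-conjugate pair λ ≈ 5.0121 ± 5.0097i. Their product equals the constant term, so |λ|^2 ≈ 50.2191 and |λ| ≈ 7.0865.
Thus the eigenvalues (to 4 decimals) are 0.9757 (modulus 0.9757); 5.0121 ± 5.0097i (modulus 7.0865). The spectral radius is the largest modulus: r(A) ≈ 7.0865. (Cross-check: r(A) ≤ ||A||_2 ≈ 8.3781; equality holds whenever A is normal, though it can also hold for some non-normal A.)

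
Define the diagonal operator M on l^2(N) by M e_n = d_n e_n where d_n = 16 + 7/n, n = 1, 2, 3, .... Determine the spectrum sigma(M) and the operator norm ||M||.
sigma(M) = {16 + 7/n : n ≥ 1} ∪ {16}; ||M|| = 23

A bounded diagonal operator on l^2 with diagonal entries d_n has spectrum equal to the closure of {d_n : n ≥ 1}: every d_n is an eigenvalue (with eigenvector e_n), so {d_n} ⊂ sigma(M); the spectrum is closed, so its closure is too; and for lambda not in the closure, (M - lambda I) has bounded inverse (the diagonal entries 1/(d_n - lambda) are bounded). For our sequence d_n = 16 + 7/n, n = 1, 2, 3, ...:
  - {d_n} = {16 + 7/n : n ≥ 1}; the only limit point is 16
  - closure = {16 + 7/n : n ≥ 1} ∪ {16}
For the norm: a diagonal operator has ||M|| = sup_n |d_n|. Here d_n = 16 + 7/n is positive and decreasing, so sup_n |d_n| = d_1 = 16 + 7 = 23. So ||M|| = 23.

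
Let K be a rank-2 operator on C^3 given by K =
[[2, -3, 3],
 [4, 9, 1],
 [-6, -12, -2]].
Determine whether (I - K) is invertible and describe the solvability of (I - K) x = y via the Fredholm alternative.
(I - K) is invertible (det(I - K) = 30 ≠ 0), so for every y in C^3 the equation (I - K) x = y has a unique solution.

K has rank 2 and factors as K = U V^T = u1 v1^T + u2 v2^T with u1 = (-2, 1, -1), v1 = (0, 3, -1), u2 = (1, 2, -3), v2 = (2, 3, 1) (multiplying out reproduces the displayed K). The nonzero eigenvalues of U V^T coincide with those of the 2 x 2 matrix G = V^T U = [[v1·u1, v1·u2], [v2·u1, v2·u2]] = [[4, 9], [-2, 5]], and by the Sylvester determinant identity det(I_3 - U V^T) = det(I_2 - V^T U) = det([[-3, -9], [2, -4]]) = (-3)(-4) - (-9)(2) = 30. (Direct check: I - K =
[[-1, 3, -3],
 [-4, -8, -1],
 [6, 12, 3]]
has determinant 30.) The finite-dimensional Fredholm alternative says: either (I - K) is invertible, or ker(I - K) ≠ {0} and then range(I - K) = ker((I - K)^*)^⊥, with dim ker(I - K) = dim ker((I - K)^*). Since det(I - K) ≠ 0, 1 is not an eigenvalue of K and ker(I - K) = {0}, so we are in the first case: for every y there is a unique x = (I - K)^(-1) y. (Explicitly, by the Woodbury identity, (I - U V^T)^(-1) = I + U (I_2 - G)^(-1) V^T.)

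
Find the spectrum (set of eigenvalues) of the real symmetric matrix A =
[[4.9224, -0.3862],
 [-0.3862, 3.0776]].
sigma(A) ≈ {3, 5}

A is real symmetric, so its spectrum consists of real eigenvalues. Expanding the characteristic polynomial of the displayed matrix gives
  det(λ I - A) = p(λ) = λ^2 + (-8)λ + (15).
Solving p(λ) = 0 yields eigenvalues ≈ 3, 5. (A is shown rounded to 4 decimals, so these recover the underlying integer eigenvalues to within that precision.)
Verification: the trace of A = 8 equals the sum of eigenvalues 8, and det(A) ≈ 15.0000 matches the eigenvalue product 15.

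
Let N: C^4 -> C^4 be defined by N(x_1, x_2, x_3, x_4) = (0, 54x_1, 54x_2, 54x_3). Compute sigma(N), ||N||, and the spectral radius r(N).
sigma(N) = {0}; ||N|| = 54; r(N) = 0. (N is nilpotent with N^4 = 0.)

On C^4, N is a strictly lower-triangular matrix with 54 on the subdiagonal and zeros elsewhere, so its characteristic polynomial is lambda^4 and every eigenvalue is 0: sigma(N) = {0}. For the operator norm, N e_i = 54e_{i+1} for i = 1, ..., 3 and N e_4 = 0, so the singular values of N are 54 (with multiplicity 3) and 0; hence ||N|| = 54. The spectral radius r(N) = max|lambda| = 0. Note ||N|| > r(N) — characteristic of non-normal nilpotent operators. Indeed N^4 = 0.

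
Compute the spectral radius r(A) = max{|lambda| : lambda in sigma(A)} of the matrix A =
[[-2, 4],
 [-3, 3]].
r(A) = sqrt(6) ≈ 2.4495

The eigenvalues of A are the roots of its characteristic polynomial. With M = A (coefficients from the trace and determinant):
  p(λ) = det(λ I - M) = λ^2 - λ + 6.
For λ^2 - λ + 6 the discriminant is -23. It is negative, so the roots are the complex-conjugate pair λ = 1/2 ± (sqrt(23)/2) i ≈ 0.5 ± 2.3979i. For a conjugate pair the product of the roots equals the constant term, so |λ|^2 = 6 and |λ| = sqrt(6) ≈ 2.4495.
Thus the eigenvalues (to 4 decimals) are 0.5 ± 2.3979i (modulus 2.4495). The spectral radius is the largest modulus: r(A) = sqrt(6) ≈ 2.4495. (Cross-check: r(A) ≤ ||A||_2 ≈ 6.085; equality holds whenever A is normal, though it can also hold for some non-normal A.)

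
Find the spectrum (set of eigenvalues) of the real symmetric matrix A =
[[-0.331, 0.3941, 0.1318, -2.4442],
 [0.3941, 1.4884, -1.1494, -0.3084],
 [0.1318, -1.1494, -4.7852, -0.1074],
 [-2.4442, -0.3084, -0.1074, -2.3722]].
sigma(A) ≈ {-5, -4, 1, 2}

A is real symmetric, so its spectrum consists of real eigenvalues. Expanding the characteristic polynomial of the displayed matrix gives
  det(λ I - A) = p(λ) = λ^4 + (6)λ^3 + (-5)λ^2 + (-42)λ + (40).
Solving p(λ) = 0 yields eigenvalues ≈ -5, -4, 1, 2. (A is shown rounded to 4 decimals, so these recover the underlying integer eigenvalues to within that precision.)
Verification: the trace of A = -6 equals the sum of eigenvalues -6, and det(A) ≈ 40.0001 matches the eigenvalue product 40.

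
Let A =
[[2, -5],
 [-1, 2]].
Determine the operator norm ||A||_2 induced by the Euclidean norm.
||A||_2 = sqrt((34 + sqrt(1152))/2) ≈ 5.8284 (= sqrt(largest eigenvalue of A^T A))

||A||_2 = sigma_max(A) = sqrt(lambda_max(A^T A)). Form the symmetric matrix M = A^T A =
[[5, -12],
 [-12, 29]].
Its characteristic polynomial (trace, determinant of M give the coefficients) is
  p(λ) = det(λ I - M) = λ^2 - 34λ + 1.
For λ^2 - 34λ + 1 the discriminant is 1152. It is nonnegative but not a perfect square, so the roots are real and irrational: λ = (34 ± sqrt(1152))/2 ≈ 33.9706, 0.0294.
So the eigenvalues of A^T A are ≈ 0.0294, 33.9706 (all ≥ 0, as they must be for A^T A). The largest is λ_max = (34 + sqrt(1152))/2 ≈ 33.9706, hence ||A||_2 = sqrt(λ_max) = sqrt((34 + sqrt(1152))/2) ≈ 5.8284.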